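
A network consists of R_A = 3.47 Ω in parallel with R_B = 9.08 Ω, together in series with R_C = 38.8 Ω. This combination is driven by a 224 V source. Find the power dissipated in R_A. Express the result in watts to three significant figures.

53.4 W

Collapse the R_A‖R_B pair into one equivalent R_p; then R_p and R_C form a series string.
R_p = (3.47×9.08)/(3.47+9.08) = 2.511 Ω
R_total = R_p + 38.8 = 2.511 + 38.8 = 41.31 Ω
I = V / R_total = 224 / 41.31 = 5.422 A
Voltage across the parallel pair: V_p = I × R_p = 5.422 × 2.511 = 13.61 V
Use P = V²/R for R_A with V = V_p.
P_R_A = (13.61)² / 3.47 = 53.41 W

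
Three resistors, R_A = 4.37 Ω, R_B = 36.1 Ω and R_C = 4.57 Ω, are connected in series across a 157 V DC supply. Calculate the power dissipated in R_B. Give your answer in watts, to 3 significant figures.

439 W

Series elements share the same current, so find I first, then use P = I²R.
R_total = 4.37 + 36.1 + 4.57 = 45.04 Ω
I = V / R_total = 157 / 45.04 = 3.486 A
P_R_B = I² × R_B = (3.486)² × 36.1 = 438.6 W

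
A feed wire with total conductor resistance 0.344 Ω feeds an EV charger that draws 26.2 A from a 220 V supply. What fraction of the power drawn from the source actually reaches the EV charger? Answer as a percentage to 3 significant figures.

The feed wire carries the full 26.2 A.
P_line = I² R_line = (26.20)² × 0.344 = 236.1 W
P_source = V I = 220 × 26.20 = 5764 W; P_load = 5528 W
η = P_load / P_source = 5528 / 5764 = 0.9590

95.9 %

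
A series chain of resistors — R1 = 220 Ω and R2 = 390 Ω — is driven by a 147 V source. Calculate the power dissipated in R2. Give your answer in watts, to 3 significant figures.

22.6 W

Since the resistors are in series they all carry the loop current I = V/R_total; the power in any one is I²R.
R_total = 220 + 390 = 610.0 Ω
I = V / R_total = 147 / 610.0 = 0.2410 A
P_R2 = I² × R2 = (0.2410)² × 390 = 22.65 W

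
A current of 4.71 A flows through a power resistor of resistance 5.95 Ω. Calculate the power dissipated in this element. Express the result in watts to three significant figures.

132 W

The current through and the resistance of the element are both given; use P = I²R.
P = (4.710 A)² × 5.95 Ω = 132.0 W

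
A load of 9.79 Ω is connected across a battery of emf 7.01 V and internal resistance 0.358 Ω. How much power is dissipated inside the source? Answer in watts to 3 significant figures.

0.171 W

The internal resistance carries the same current as the load; P_int = I²r.
I = ε / (r + R) = 7.01 / (0.358 + 9.79) = 0.6908 A
P_int = I² r = (0.6908)² × 0.358 = 0.1708 W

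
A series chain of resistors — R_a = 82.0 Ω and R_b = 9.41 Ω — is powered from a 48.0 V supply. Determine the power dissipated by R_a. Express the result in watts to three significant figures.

The current is common to all series resistors; compute it, then apply P = I²R for the target.
R_total = 82.0 + 9.41 = 91.41 Ω
I = V / R_total = 48.0 / 91.41 = 0.5251 A
P_R_a = I² × R_a = (0.5251)² × 82.0 = 22.61 W

22.6 W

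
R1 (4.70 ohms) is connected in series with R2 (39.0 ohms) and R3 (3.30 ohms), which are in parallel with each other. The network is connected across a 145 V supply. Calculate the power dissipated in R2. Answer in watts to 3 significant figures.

83.2 W

Reduce the parallel pair to R_p first; the network is then a simple series string.
R_p = (39.0×3.30)/(39.0+3.30) = 3.043 Ω
R_total = 4.70 + 3.043 = 7.743 Ω
I = V / R_total = 145 / 7.743 = 18.73 A
Voltage across the parallel pair: V_p = I × R_p = 18.73 × 3.043 = 56.98 V
R2 is across V_p, so use P = V²/R for that branch.
P_R2 = (56.98)² / 39.0 = 83.25 W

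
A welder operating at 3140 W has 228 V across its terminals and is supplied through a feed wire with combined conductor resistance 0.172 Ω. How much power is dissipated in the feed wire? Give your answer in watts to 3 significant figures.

The feed wire and load are in series, so the same current flows in both; the loss is I²R_line.
I = P / V = 3140 / 228 = 13.77 A through the feed wire.
P_line = I² R_line = (13.77)² × 0.172 = 32.62 W

32.6 W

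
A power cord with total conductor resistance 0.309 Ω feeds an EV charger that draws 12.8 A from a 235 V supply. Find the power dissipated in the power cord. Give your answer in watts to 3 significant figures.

The power cord and load are in series, so the same current flows in both; the loss is I²R_line.
The power cord carries the full 12.8 A.
P_line = I² R_line = (12.80)² × 0.309 = 50.63 W

50.6 W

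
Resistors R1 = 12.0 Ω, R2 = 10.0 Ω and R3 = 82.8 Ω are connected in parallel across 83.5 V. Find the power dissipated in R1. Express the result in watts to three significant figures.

581 W

R1 sits directly across the source, so P = V²/R with V = 83.5 V.
P_R1 = V² / R1 = (83.5)² / 12.0 Ω = 581.0 W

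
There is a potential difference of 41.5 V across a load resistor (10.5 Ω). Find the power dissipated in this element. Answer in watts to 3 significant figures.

V and R are stated; P = V²/R avoids computing the current.
P = (41.5 V)² / 10.5 Ω = 164.0 W

164 W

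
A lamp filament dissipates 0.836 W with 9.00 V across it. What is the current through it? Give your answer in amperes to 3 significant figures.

0.0929 A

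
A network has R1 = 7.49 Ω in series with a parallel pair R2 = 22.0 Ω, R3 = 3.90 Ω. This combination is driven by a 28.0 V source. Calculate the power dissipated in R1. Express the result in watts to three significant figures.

Reduce the parallel pair to R_p first; the network is then a simple series string.
R_p = (22.0×3.90)/(22.0+3.90) = 3.313 Ω
R_total = 7.49 + 3.313 = 10.80 Ω
I = V / R_total = 28.0 / 10.80 = 2.592 A
The full supply current passes through R1: P = I²R.
P_R1 = (2.592)² × 7.49 = 50.32 W

50.3 W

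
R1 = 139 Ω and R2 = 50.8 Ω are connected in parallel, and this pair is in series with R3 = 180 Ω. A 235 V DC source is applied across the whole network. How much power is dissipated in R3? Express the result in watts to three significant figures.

Collapse the R1‖R2 pair into one equivalent R_p; then R_p and R3 form a series string.
R_p = (139×50.8)/(139+50.8) = 37.20 Ω
R_total = R_p + 180 = 37.20 + 180 = 217.2 Ω
I = V / R_total = 235 / 217.2 = 1.082 A
R3 is the series element, so its power is I²R.
P_R3 = (1.082)² × 180 = 210.7 W

211 W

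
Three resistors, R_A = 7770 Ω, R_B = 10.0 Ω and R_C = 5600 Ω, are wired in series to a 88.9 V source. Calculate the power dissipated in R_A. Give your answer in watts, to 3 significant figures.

0.343 W

In a series string the same current flows through every resistor — find that current, then P = I²R for the one we want.
R_total = 7770 + 10.0 + 5600 = 13380 Ω
I = V / R_total = 88.9 / 13380 = 0.006644 A
P_R_A = I² × R_A = (0.006644)² × 7770 = 0.3430 W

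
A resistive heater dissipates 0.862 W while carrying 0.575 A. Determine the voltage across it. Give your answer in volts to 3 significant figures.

1.50 V

From P = V I = I²R = V²/R, with the two given quantities we get V = P / I.
V = 0.862 / 0.5750 = 1.499 V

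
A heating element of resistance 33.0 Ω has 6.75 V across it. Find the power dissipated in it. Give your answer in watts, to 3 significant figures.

We know the drop across the element and its resistance — P = V²/R, one step.
P = (6.75 V)² / 33.0 Ω = 1.381 W

1.38 W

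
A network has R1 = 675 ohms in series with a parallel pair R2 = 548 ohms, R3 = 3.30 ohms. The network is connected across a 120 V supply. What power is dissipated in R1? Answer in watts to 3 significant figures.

Collapse R2‖R3 to a single equivalent, reducing the network to two series elements.
R_p = (548×3.30)/(548+3.30) = 3.280 Ω
R_total = 675 + 3.280 = 678.3 Ω
I = V / R_total = 120 / 678.3 = 0.1769 A
All the current flows through R1; use P = I²R.
P_R1 = (0.1769)² × 675 = 21.13 W

21.1 W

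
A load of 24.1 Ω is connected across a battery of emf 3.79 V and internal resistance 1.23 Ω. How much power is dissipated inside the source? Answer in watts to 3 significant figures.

r is in series with the load, so it carries the full circuit current — the loss in it is I²r.
I = ε / (r + R) = 3.79 / (1.23 + 24.1) = 0.1496 A
P_int = I² r = (0.1496)² × 1.23 = 0.02754 W

0.0275 W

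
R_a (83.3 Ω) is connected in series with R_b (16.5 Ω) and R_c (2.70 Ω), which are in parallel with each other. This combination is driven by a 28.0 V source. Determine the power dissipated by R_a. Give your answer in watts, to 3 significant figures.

8.91 W

Reduce the parallel pair to R_p first; the network is then a simple series string.
R_p = (16.5×2.70)/(16.5+2.70) = 2.320 Ω
R_total = 83.3 + 2.320 = 85.62 Ω
I = V / R_total = 28.0 / 85.62 = 0.3270 A
The full supply current passes through R_a: P = I²R.
P_R_a = (0.3270)² × 83.3 = 8.909 W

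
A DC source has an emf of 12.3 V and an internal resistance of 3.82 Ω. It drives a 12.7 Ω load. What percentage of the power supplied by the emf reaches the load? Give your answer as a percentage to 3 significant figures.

The source delivers εI, of which I²R reaches the load and I²r is lost; since I is common, η = R/(R+r).
η = R / (R + r) = 12.7 / (12.7 + 3.82) = 0.7688

76.9 %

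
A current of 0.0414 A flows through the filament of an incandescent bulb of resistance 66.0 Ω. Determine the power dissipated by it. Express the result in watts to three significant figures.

0.113 W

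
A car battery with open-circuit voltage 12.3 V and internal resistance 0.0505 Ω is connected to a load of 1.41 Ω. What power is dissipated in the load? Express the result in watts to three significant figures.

100 W

Find the circuit current first, then P = I²R for the load (series elements share I).
I = ε / (r + R) = 12.3 / (0.0505 + 1.41) = 8.422 A
P_load = I² R = (8.422)² × 1.41 = 100.0 W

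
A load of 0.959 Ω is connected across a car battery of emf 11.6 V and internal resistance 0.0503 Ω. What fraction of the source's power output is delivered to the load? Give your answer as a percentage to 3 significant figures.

The source delivers εI, of which I²R reaches the load and I²r is lost; since I is common, η = R/(R+r).
η = R / (R + r) = 0.959 / (0.959 + 0.0503) = 0.9502

95.0 %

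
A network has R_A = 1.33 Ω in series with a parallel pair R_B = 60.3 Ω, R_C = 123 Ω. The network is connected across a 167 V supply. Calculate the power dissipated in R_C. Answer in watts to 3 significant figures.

213 W

Reduce the parallel pair to R_p first; the network is then a simple series string.
R_p = (60.3×123)/(60.3+123) = 40.46 Ω
R_total = 1.33 + 40.46 = 41.79 Ω
I = V / R_total = 167 / 41.79 = 3.996 A
Voltage across the parallel pair: V_p = I × R_p = 3.996 × 40.46 = 161.7 V
With V_p across R_C, its power is V_p²/R_C.
P_R_C = (161.7)² / 123 = 212.5 W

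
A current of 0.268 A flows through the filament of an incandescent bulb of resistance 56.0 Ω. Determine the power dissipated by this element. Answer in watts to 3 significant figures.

4.02 W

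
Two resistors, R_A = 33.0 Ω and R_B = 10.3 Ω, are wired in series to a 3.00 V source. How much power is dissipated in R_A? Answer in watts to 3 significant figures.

0.158 W

Since the resistors are in series they all carry the loop current I = V/R_total; the power in any one is I²R.
R_total = 33.0 + 10.3 = 43.30 Ω
I = V / R_total = 3.00 / 43.30 = 0.06928 A
P_R_A = I² × R_A = (0.06928)² × 33.0 = 0.1584 W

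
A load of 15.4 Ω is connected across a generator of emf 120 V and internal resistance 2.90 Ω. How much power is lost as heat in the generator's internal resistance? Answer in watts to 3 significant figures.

125 W

The internal resistance carries the same current as the load; P_int = I²r.
I = ε / (r + R) = 120 / (2.90 + 15.4) = 6.557 A
P_int = I² r = (6.557)² × 2.90 = 124.7 W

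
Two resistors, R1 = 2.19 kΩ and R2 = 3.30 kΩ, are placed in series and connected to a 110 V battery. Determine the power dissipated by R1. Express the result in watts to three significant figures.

0.879 W

Every series element carries the same I. Get I from the total resistance, then P = I² × R1.
R_total = (2.19 + 3.30) kΩ = 5490 Ω
I = V / R_total = 110 / 5490 = 0.02004 A
P_R1 = I² × R1 = (0.02004)² × 2190 = 0.8792 W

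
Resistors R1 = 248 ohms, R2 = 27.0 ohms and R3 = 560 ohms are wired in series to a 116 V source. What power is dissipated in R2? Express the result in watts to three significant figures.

0.521 W

Series elements share the same current, so find I first, then use P = I²R.
R_total = 248 + 27.0 + 560 = 835.0 Ω
I = V / R_total = 116 / 835.0 = 0.1389 A
P_R2 = I² × R2 = (0.1389)² × 27.0 = 0.5211 W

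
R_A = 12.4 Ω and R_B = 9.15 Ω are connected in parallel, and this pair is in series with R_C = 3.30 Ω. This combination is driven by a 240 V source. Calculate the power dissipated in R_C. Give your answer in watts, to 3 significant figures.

2590 W

Reduce the parallel combination to a single R_p; the circuit then becomes R_p in series with the remaining resistor.
R_p = (12.4×9.15)/(12.4+9.15) = 5.265 Ω
R_total = R_p + 3.30 = 5.265 + 3.30 = 8.565 Ω
I = V / R_total = 240 / 8.565 = 28.02 A
All the supply current flows through R_C; use P = I²R_C.
P_R_C = (28.02)² × 3.30 = 2591 W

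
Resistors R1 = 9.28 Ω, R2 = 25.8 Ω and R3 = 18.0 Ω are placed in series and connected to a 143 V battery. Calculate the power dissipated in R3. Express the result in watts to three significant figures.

131 W

Series elements share the same current, so find I first, then use P = I²R.
R_total = 9.28 + 25.8 + 18.0 = 53.08 Ω
I = V / R_total = 143 / 53.08 = 2.694 A
P_R3 = I² × R3 = (2.694)² × 18.0 = 130.6 W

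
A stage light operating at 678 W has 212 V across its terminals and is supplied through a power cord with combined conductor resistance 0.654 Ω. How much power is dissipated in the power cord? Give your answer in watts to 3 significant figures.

Only the current and the line resistance are needed for the I²R loss.
I = P / V = 678 / 212 = 3.198 A through the power cord.
P_line = I² R_line = (3.198)² × 0.654 = 6.689 W

6.69 W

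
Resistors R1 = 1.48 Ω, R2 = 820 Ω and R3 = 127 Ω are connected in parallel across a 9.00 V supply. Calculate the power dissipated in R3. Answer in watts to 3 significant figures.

0.638 W

Parallel branches share the same voltage; P = V²/R gives the branch power in one step.
P_R3 = V² / R3 = (9.00)² / 127 Ω = 0.6378 W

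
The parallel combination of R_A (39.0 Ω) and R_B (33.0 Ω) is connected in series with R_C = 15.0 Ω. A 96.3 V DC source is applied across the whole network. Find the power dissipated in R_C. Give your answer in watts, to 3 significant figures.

129 W

First find R_p for the parallel pair, then treat R_p + R_C as a series loop.
R_p = (39.0×33.0)/(39.0+33.0) = 17.88 Ω
R_total = R_p + 15.0 = 17.88 + 15.0 = 32.88 Ω
I = V / R_total = 96.3 / 32.88 = 2.929 A
All the supply current flows through R_C; use P = I²R_C.
P_R_C = (2.929)² × 15.0 = 128.7 W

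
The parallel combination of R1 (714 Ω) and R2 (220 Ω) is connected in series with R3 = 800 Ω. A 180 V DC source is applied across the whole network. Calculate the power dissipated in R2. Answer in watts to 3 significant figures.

4.44 W

First find R_p for the parallel pair, then treat R_p + R3 as a series loop.
R_p = (714×220)/(714+220) = 168.2 Ω
R_total = R_p + 800 = 168.2 + 800 = 968.2 Ω
I = V / R_total = 180 / 968.2 = 0.1859 A
Voltage across the parallel pair: V_p = I × R_p = 0.1859 × 168.2 = 31.27 V
Use P = V²/R for R2 with V = V_p.
P_R2 = (31.27)² / 220 = 4.444 W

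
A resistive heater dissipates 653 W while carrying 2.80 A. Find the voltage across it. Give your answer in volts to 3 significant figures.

The two known quantities fix the third via V = P / I.
V = 653 / 2.800 = 233.2 V

233 V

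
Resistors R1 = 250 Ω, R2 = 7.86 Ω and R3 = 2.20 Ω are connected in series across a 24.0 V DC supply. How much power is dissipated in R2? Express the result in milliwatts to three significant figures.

Every series element carries the same I. Get I from the total resistance, then P = I² × R2.
R_total = 250 + 7.86 + 2.20 = 260.1 Ω
I = V / R_total = 24.0 / 260.1 = 0.09229 A
P_R2 = I² × R2 = (0.09229)² × 7.86 = 0.06694 W

66.9 mW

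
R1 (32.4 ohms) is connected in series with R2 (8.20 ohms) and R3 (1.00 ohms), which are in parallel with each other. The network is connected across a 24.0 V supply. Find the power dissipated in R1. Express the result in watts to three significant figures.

First combine the parallel branches into one equivalent R_p, then R1 + R_p is a series pair.
R_p = (8.20×1.00)/(8.20+1.00) = 0.8913 Ω
R_total = 32.4 + 0.8913 = 33.29 Ω
I = V / R_total = 24.0 / 33.29 = 0.7209 A
R1 is in the main series path, so its power is I²R1.
P_R1 = (0.7209)² × 32.4 = 16.84 W

16.8 W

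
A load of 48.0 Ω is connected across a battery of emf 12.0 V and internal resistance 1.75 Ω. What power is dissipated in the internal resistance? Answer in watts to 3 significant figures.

0.102 W

The source's internal resistance is just another series element carrying I; its dissipation is I²r.
I = ε / (r + R) = 12.0 / (1.75 + 48.0) = 0.2412 A
P_int = I² r = (0.2412)² × 1.75 = 0.1018 W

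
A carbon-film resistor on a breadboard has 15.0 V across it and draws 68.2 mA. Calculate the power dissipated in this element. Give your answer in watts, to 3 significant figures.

V and I are known directly — P = V I, no intermediate step needed.
P = 15.0 V × 0.06820 A = 1.023 W

1.02 W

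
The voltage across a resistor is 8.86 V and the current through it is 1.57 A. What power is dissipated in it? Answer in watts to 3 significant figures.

With V and I both given, power follows immediately from P = V I.
P = 8.86 V × 1.570 A = 13.91 W

13.9 W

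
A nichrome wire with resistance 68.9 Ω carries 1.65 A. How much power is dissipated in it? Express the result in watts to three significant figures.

Knowing I and R, the power is just I²R — no need to find V first.
P = (1.650 A)² × 68.9 Ω = 187.6 W

188 W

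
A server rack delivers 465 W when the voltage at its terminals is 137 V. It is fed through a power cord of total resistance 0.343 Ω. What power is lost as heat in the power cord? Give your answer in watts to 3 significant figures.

Only the current and the line resistance are needed for the I²R loss.
I = P / V = 465 / 137 = 3.394 A through the power cord.
P_line = I² R_line = (3.394)² × 0.343 = 3.951 W

3.95 W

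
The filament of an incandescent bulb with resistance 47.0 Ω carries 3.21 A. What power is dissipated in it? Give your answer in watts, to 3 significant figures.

Knowing I and R, the power is just I²R — no need to find V first.
P = (3.210 A)² × 47.0 Ω = 484.3 W

484 W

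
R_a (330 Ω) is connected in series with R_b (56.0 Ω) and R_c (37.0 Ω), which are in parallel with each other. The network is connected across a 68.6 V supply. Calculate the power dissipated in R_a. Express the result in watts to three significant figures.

First combine the parallel branches into one equivalent R_p, then R_a + R_p is a series pair.
R_p = (56.0×37.0)/(56.0+37.0) = 22.28 Ω
R_total = 330 + 22.28 = 352.3 Ω
I = V / R_total = 68.6 / 352.3 = 0.1947 A
R_a carries the full series current, so P = I²R.
P_R_a = (0.1947)² × 330 = 12.51 W

12.5 W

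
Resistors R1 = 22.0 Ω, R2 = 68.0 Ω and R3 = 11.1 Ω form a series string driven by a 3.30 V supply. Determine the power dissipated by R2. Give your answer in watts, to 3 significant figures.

0.0724 W

In a series string the same current flows through every resistor — find that current, then P = I²R for the one we want.
R_total = 22.0 + 68.0 + 11.1 = 101.1 Ω
I = V / R_total = 3.30 / 101.1 = 0.03264 A
P_R2 = I² × R2 = (0.03264)² × 68.0 = 0.07245 W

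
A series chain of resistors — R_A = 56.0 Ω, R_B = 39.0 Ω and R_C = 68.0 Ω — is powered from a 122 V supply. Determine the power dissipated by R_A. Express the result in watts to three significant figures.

The current is common to all series resistors; compute it, then apply P = I²R for the target.
R_total = 56.0 + 39.0 + 68.0 = 163.0 Ω
I = V / R_total = 122 / 163.0 = 0.7485 A
P_R_A = I² × R_A = (0.7485)² × 56.0 = 31.37 W

31.4 W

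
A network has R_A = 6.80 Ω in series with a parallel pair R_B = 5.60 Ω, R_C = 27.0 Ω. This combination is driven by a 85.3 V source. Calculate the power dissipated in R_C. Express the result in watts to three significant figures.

44.3 W

Reduce the parallel pair to R_p first; the network is then a simple series string.
R_p = (5.60×27.0)/(5.60+27.0) = 4.638 Ω
R_total = 6.80 + 4.638 = 11.44 Ω
I = V / R_total = 85.3 / 11.44 = 7.458 A
Voltage across the parallel pair: V_p = I × R_p = 7.458 × 4.638 = 34.59 V
R_C sees V_p directly, so P = V_p² / R_C.
P_R_C = (34.59)² / 27.0 = 44.31 W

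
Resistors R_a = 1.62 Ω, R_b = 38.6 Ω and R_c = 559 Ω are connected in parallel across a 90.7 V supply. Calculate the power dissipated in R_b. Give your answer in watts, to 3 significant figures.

Each parallel branch sees the full supply voltage, so P = V²/R applies directly to the target branch.
P_R_b = V² / R_b = (90.7)² / 38.6 Ω = 213.1 W

213 W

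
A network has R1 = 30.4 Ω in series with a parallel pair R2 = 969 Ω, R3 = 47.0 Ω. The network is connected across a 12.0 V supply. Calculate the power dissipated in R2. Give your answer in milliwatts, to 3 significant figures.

52.8 mW

Reduce the parallel pair to R_p first; the network is then a simple series string.
R_p = (969×47.0)/(969+47.0) = 44.83 Ω
R_total = 30.4 + 44.83 = 75.23 Ω
I = V / R_total = 12.0 / 75.23 = 0.1595 A
Voltage across the parallel pair: V_p = I × R_p = 0.1595 × 44.83 = 7.151 V
With V_p across R2, its power is V_p²/R2.
P_R2 = (7.151)² / 969 = 0.05277 W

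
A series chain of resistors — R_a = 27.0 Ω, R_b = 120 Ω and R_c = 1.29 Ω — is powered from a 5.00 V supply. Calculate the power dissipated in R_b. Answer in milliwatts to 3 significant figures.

The current is common to all series resistors; compute it, then apply P = I²R for the target.
R_total = 27.0 + 120 + 1.29 = 148.3 Ω
I = V / R_total = 5.00 / 148.3 = 0.03372 A
P_R_b = I² × R_b = (0.03372)² × 120 = 0.1364 W

136 mW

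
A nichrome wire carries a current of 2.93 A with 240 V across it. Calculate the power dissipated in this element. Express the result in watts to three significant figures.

Since both terminal voltage and current are stated, P = V I gives the power in one step.
P = 240 V × 2.930 A = 703.2 W

703 W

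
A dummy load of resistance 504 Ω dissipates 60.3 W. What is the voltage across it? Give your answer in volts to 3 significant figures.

The two known quantities fix the third via V = √(P R).
V = √(60.3 × 504) = 174.3 V

174 V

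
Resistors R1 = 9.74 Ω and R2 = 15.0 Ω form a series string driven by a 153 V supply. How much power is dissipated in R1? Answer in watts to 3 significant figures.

373 W

Series elements share the same current, so find I first, then use P = I²R.
R_total = 9.74 + 15.0 = 24.74 Ω
I = V / R_total = 153 / 24.74 = 6.184 A
P_R1 = I² × R1 = (6.184)² × 9.74 = 372.5 W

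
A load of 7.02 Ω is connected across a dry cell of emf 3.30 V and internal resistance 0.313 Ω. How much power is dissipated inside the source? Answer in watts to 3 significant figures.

0.0634 W

r is in series with the load, so it carries the full circuit current — the loss in it is I²r.
I = ε / (r + R) = 3.30 / (0.313 + 7.02) = 0.4500 A
P_int = I² r = (0.4500)² × 0.313 = 0.06339 W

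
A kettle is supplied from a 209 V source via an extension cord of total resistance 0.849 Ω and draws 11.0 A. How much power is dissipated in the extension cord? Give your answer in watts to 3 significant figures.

Line loss is just I²R for the cable — we know both I and R_line directly.
The extension cord carries the full 11.0 A.
P_line = I² R_line = (11.00)² × 0.849 = 102.7 W

103 W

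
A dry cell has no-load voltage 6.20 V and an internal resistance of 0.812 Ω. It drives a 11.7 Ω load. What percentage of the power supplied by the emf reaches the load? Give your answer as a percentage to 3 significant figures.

93.5 %

Efficiency is P_load / P_total. With a series r and R sharing the same I, P = I²R for each, so η = R/(R+r).
η = R / (R + r) = 11.7 / (11.7 + 0.812) = 0.9351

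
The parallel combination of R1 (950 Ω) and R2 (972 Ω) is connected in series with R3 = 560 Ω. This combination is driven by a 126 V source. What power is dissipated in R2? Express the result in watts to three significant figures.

Combine R1 and R2 into their parallel equivalent first, reducing the network to two series resistors.
R_p = (950×972)/(950+972) = 480.4 Ω
R_total = R_p + 560 = 480.4 + 560 = 1040 Ω
I = V / R_total = 126 / 1040 = 0.1211 A
Voltage across the parallel pair: V_p = I × R_p = 0.1211 × 480.4 = 58.18 V
R2 has V_p across it, so P = V_p²/R2.
P_R2 = (58.18)² / 972 = 3.483 W

3.48 W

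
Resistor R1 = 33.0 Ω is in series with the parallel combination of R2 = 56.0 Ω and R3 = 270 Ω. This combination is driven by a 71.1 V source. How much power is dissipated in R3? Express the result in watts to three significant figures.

6.39 W

Reduce the parallel pair to R_p first; the network is then a simple series string.
R_p = (56.0×270)/(56.0+270) = 46.38 Ω
R_total = 33.0 + 46.38 = 79.38 Ω
I = V / R_total = 71.1 / 79.38 = 0.8957 A
Voltage across the parallel pair: V_p = I × R_p = 0.8957 × 46.38 = 41.54 V
R3 is across V_p, so use P = V²/R for that branch.
P_R3 = (41.54)² / 270 = 6.392 W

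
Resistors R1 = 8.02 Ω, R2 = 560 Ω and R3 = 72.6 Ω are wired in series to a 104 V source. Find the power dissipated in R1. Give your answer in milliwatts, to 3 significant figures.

The current is common to all series resistors; compute it, then apply P = I²R for the target.
R_total = 8.02 + 560 + 72.6 = 640.6 Ω
I = V / R_total = 104 / 640.6 = 0.1623 A
P_R1 = I² × R1 = (0.1623)² × 8.02 = 0.2114 W

211 mW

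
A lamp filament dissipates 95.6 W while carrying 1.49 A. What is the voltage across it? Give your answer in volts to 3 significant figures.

64.2 V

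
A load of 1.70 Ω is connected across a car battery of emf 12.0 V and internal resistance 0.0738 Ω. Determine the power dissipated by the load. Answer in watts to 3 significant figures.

The internal resistance and the load are in series, so the same I flows through both; get I from ε/(r+R), then I²R for the load.
I = ε / (r + R) = 12.0 / (0.0738 + 1.70) = 6.765 A
P_load = I² R = (6.765)² × 1.70 = 77.80 W

77.8 W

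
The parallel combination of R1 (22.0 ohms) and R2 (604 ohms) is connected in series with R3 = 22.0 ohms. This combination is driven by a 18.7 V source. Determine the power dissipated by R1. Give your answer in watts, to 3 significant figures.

3.83 W

First find R_p for the parallel pair, then treat R_p + R3 as a series loop.
R_p = (22.0×604)/(22.0+604) = 21.23 Ω
R_total = R_p + 22.0 = 21.23 + 22.0 = 43.23 Ω
I = V / R_total = 18.7 / 43.23 = 0.4326 A
Voltage across the parallel pair: V_p = I × R_p = 0.4326 × 21.23 = 9.183 V
R1 sits across V_p; its power is V_p²/R.
P_R1 = (9.183)² / 22.0 = 3.833 W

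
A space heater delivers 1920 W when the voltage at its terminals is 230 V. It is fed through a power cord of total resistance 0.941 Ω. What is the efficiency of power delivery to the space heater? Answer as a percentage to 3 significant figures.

96.7 %

I = P / V = 1920 / 230 = 8.348 A through the power cord.
P_line = I² R_line = (8.348)² × 0.941 = 65.57 W
P_source = P_load + P_line = 1920 + 65.57 = 1986 W
η = P_load / P_source = 1920 / 1986 = 0.9670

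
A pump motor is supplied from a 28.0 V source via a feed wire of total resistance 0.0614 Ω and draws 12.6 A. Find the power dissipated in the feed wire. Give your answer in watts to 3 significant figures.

Line loss is just I²R for the cable — we know both I and R_line directly.
The feed wire carries the full 12.6 A.
P_line = I² R_line = (12.60)² × 0.0614 = 9.748 W

9.75 W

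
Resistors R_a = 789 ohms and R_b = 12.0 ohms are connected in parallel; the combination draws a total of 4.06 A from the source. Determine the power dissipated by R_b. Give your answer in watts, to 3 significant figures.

The branches share the same voltage, but only the total current is given — find V from the equivalent resistance first.
1/R_eq = 1/789 + 1/12.0 ⇒ R_eq = 11.82 Ω
V = I_total × R_eq = 4.060 × 11.82 = 47.99 V
P_R_b = V² / R_b = (47.99)² / 12.0 = 191.9 W

192 W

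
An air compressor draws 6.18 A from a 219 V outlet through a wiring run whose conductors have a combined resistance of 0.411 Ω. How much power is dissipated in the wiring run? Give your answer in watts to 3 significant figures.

The wiring run and load are in series, so the same current flows in both; the loss is I²R_line.
The wiring run carries the full 6.18 A.
P_line = I² R_line = (6.180)² × 0.411 = 15.70 W

15.7 W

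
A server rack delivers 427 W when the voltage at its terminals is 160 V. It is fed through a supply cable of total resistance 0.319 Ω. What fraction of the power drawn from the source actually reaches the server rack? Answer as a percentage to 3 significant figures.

I = P / V = 427 / 160 = 2.669 A through the supply cable.
P_line = I² R_line = (2.669)² × 0.319 = 2.272 W
P_source = P_load + P_line = 427.0 + 2.272 = 429.3 W
η = P_load / P_source = 427.0 / 429.3 = 0.9947

99.5 %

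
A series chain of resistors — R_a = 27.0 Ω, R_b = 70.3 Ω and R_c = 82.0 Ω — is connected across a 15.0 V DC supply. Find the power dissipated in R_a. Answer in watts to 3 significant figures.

0.189 W

Every series element carries the same I. Get I from the total resistance, then P = I² × R_a.
R_total = 27.0 + 70.3 + 82.0 = 179.3 Ω
I = V / R_total = 15.0 / 179.3 = 0.08366 A
P_R_a = I² × R_a = (0.08366)² × 27.0 = 0.1890 W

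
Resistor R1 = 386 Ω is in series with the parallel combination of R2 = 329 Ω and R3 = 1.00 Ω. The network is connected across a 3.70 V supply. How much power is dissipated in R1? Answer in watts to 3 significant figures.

0.0353 W

Collapse R2‖R3 to a single equivalent, reducing the network to two series elements.
R_p = (329×1.00)/(329+1.00) = 0.9970 Ω
R_total = 386 + 0.9970 = 387.0 Ω
I = V / R_total = 3.70 / 387.0 = 0.009561 A
R1 is in the main series path, so its power is I²R1.
P_R1 = (0.009561)² × 386 = 0.03528 W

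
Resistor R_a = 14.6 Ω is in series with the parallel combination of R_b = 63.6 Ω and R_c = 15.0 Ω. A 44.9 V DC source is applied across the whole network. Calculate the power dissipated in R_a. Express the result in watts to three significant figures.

Replace R_b and R_c with their parallel equivalent so the circuit becomes R_a in series with R_p.
R_p = (63.6×15.0)/(63.6+15.0) = 12.14 Ω
R_total = 14.6 + 12.14 = 26.74 Ω
I = V / R_total = 44.9 / 26.74 = 1.679 A
R_a carries the full series current, so P = I²R.
P_R_a = (1.679)² × 14.6 = 41.17 W

41.2 W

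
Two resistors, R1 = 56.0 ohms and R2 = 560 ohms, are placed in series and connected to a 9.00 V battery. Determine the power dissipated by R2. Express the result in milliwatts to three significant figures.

120 mW

Series elements share the same current, so find I first, then use P = I²R.
R_total = 56.0 + 560 = 616.0 Ω
I = V / R_total = 9.00 / 616.0 = 0.01461 A
P_R2 = I² × R2 = (0.01461)² × 560 = 0.1195 W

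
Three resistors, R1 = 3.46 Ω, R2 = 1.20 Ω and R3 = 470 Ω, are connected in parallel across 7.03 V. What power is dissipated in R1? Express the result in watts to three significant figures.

14.3 W

Every branch has 7.03 V across it, so for R1 the power is simply V²/R.
P_R1 = V² / R1 = (7.03)² / 3.46 Ω = 14.28 W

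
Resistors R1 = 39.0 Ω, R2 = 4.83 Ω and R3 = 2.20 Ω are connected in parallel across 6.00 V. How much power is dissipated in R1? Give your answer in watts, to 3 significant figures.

R1 sits directly across the source, so P = V²/R with V = 6.00 V.
P_R1 = V² / R1 = (6.00)² / 39.0 Ω = 0.9231 W

0.923 W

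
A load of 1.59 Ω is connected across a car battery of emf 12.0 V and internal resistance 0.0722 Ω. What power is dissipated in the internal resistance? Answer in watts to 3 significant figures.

Internal loss is I²r, with I set by the total series resistance r+R.
I = ε / (r + R) = 12.0 / (0.0722 + 1.59) = 7.219 A
P_int = I² r = (7.219)² × 0.0722 = 3.763 W

3.76 W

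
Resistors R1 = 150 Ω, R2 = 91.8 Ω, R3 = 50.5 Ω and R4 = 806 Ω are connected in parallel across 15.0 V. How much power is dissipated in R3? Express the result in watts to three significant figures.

4.46 W

Parallel branches share the same voltage; P = V²/R gives the branch power in one step.
P_R3 = V² / R3 = (15.0)² / 50.5 Ω = 4.455 W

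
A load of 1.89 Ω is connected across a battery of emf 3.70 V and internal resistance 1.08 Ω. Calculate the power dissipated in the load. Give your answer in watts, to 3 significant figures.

2.93 W

Find the circuit current first, then P = I²R for the load (series elements share I).
I = ε / (r + R) = 3.70 / (1.08 + 1.89) = 1.246 A
P_load = I² R = (1.246)² × 1.89 = 2.933 W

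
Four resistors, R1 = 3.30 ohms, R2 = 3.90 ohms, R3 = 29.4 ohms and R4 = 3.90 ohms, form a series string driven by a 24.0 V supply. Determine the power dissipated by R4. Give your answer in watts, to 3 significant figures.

1.37 W

The current is common to all series resistors; compute it, then apply P = I²R for the target.
R_total = 3.30 + 3.90 + 29.4 + 3.90 = 40.50 Ω
I = V / R_total = 24.0 / 40.50 = 0.5926 A
P_R4 = I² × R4 = (0.5926)² × 3.90 = 1.370 W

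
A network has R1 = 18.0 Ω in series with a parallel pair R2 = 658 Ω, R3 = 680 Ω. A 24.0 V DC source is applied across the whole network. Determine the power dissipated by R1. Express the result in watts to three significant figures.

0.0835 W

Reduce the parallel pair to R_p first; the network is then a simple series string.
R_p = (658×680)/(658+680) = 334.4 Ω
R_total = 18.0 + 334.4 = 352.4 Ω
I = V / R_total = 24.0 / 352.4 = 0.06810 A
R1 carries the full series current, so P = I²R.
P_R1 = (0.06810)² × 18.0 = 0.08348 W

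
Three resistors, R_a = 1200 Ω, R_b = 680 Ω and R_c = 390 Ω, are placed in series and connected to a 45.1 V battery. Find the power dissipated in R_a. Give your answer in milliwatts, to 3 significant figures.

474 mW

In a series string the same current flows through every resistor — find that current, then P = I²R for the one we want.
R_total = 1200 + 680 + 390 = 2270 Ω
I = V / R_total = 45.1 / 2270 = 0.01987 A
P_R_a = I² × R_a = (0.01987)² × 1200 = 0.4737 W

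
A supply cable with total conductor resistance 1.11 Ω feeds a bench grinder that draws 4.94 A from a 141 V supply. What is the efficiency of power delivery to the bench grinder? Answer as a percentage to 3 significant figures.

96.1 %

The supply cable carries the full 4.94 A.
P_line = I² R_line = (4.940)² × 1.11 = 27.09 W
P_source = V I = 141 × 4.940 = 696.5 W; P_load = 669.5 W
η = P_load / P_source = 669.5 / 696.5 = 0.9611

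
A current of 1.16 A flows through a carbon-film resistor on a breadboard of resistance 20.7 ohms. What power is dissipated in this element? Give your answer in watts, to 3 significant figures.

27.9 W

Current and resistance are given, so P = I²R is the direct form.
P = (1.160 A)² × 20.7 Ω = 27.85 W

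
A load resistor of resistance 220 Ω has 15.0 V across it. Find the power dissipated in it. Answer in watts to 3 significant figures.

We know the drop across the element and its resistance — P = V²/R, one step.
P = (15.0 V)² / 220 Ω = 1.023 W

1.02 W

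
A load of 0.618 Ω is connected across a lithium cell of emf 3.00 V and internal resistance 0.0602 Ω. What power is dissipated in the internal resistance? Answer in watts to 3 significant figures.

r is in series with the load, so it carries the full circuit current — the loss in it is I²r.
I = ε / (r + R) = 3.00 / (0.0602 + 0.618) = 4.423 A
P_int = I² r = (4.423)² × 0.0602 = 1.178 W

1.18 W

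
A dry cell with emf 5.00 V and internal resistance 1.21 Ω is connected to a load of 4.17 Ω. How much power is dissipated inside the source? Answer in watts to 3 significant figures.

The internal resistance carries the same current as the load; P_int = I²r.
I = ε / (r + R) = 5.00 / (1.21 + 4.17) = 0.9294 A
P_int = I² r = (0.9294)² × 1.21 = 1.045 W

1.05 W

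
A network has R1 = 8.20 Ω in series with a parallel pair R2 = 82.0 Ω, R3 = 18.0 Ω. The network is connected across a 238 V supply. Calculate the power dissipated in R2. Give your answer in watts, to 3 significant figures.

Collapse R2‖R3 to a single equivalent, reducing the network to two series elements.
R_p = (82.0×18.0)/(82.0+18.0) = 14.76 Ω
R_total = 8.20 + 14.76 = 22.96 Ω
I = V / R_total = 238 / 22.96 = 10.37 A
Voltage across the parallel pair: V_p = I × R_p = 10.37 × 14.76 = 153.0 V
With V_p across R2, its power is V_p²/R2.
P_R2 = (153.0)² / 82.0 = 285.5 W

285 W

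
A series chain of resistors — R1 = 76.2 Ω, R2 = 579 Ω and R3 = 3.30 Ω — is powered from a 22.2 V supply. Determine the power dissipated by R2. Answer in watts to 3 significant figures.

Every series element carries the same I. Get I from the total resistance, then P = I² × R2.
R_total = 76.2 + 579 + 3.30 = 658.5 Ω
I = V / R_total = 22.2 / 658.5 = 0.03371 A
P_R2 = I² × R2 = (0.03371)² × 579 = 0.6581 W

0.658 W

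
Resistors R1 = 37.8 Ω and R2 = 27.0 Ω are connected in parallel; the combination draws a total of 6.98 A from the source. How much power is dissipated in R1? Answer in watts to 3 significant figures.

320 W

The branches share the same voltage, but only the total current is given — find V from the equivalent resistance first.
1/R_eq = 1/37.8 + 1/27.0 ⇒ R_eq = 15.75 Ω
V = I_total × R_eq = 6.980 × 15.75 = 109.9 V
P_R1 = V² / R1 = (109.9)² / 37.8 = 319.7 W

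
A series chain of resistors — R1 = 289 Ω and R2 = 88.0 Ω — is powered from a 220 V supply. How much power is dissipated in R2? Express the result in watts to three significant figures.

Since the resistors are in series they all carry the loop current I = V/R_total; the power in any one is I²R.
R_total = 289 + 88.0 = 377.0 Ω
I = V / R_total = 220 / 377.0 = 0.5836 A
P_R2 = I² × R2 = (0.5836)² × 88.0 = 29.97 W

30.0 W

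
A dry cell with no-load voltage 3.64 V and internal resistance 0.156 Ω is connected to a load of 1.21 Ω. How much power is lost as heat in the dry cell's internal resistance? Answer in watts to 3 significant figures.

The source's internal resistance is just another series element carrying I; its dissipation is I²r.
I = ε / (r + R) = 3.64 / (0.156 + 1.21) = 2.665 A
P_int = I² r = (2.665)² × 0.156 = 1.108 W

1.11 W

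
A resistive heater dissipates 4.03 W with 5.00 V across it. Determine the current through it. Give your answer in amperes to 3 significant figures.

Rearranging the power relation for the two known quantities gives I = P / V.
I = 4.03 / 5.00 = 0.8060 A

0.806 A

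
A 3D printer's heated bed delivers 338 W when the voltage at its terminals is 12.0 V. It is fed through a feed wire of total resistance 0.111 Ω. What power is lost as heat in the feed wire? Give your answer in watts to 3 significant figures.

88.1 W

The feed wire is a series resistance carrying the load current; its dissipation is I²R_line.
I = P / V = 338 / 12.0 = 28.17 A through the feed wire.
P_line = I² R_line = (28.17)² × 0.111 = 88.06 W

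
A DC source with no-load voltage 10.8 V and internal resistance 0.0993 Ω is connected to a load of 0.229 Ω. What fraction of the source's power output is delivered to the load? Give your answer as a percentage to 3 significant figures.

69.8 %

η = P_load/(P_load+P_int) = I²R/(I²R+I²r) = R/(R+r) — the I² cancels for series elements.
η = R / (R + r) = 0.229 / (0.229 + 0.0993) = 0.6975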